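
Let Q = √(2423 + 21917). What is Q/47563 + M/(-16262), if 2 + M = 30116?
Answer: -15057/8131 + 2*√6085/47563 ≈ -1.8485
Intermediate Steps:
M = 30114 (M = -2 + 30116 = 30114)
Q = 2*√6085 (Q = √24340 = 2*√6085 ≈ 156.01)
Q/47563 + M/(-16262) = (2*√6085)/47563 + 30114/(-16262) = (2*√6085)*(1/47563) + 30114*(-1/16262) = 2*√6085/47563 - 15057/8131 = -15057/8131 + 2*√6085/47563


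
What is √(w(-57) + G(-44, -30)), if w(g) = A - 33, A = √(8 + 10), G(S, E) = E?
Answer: √(-63 + 3*√2) ≈ 7.6653*I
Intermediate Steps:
A = 3*√2 (A = √18 = 3*√2 ≈ 4.2426)
w(g) = -33 + 3*√2 (w(g) = 3*√2 - 33 = -33 + 3*√2)
√(w(-57) + G(-44, -30)) = √((-33 + 3*√2) - 30) = √(-63 + 3*√2)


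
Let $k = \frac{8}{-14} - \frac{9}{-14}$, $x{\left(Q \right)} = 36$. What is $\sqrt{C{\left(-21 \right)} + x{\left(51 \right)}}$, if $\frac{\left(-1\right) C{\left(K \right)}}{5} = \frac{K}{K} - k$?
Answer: $\frac{\sqrt{6146}}{14} \approx 5.5997$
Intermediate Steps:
$k = \frac{1}{14}$ ($k = 8 \left(- \frac{1}{14}\right) - - \frac{9}{14} = - \frac{4}{7} + \frac{9}{14} = \frac{1}{14} \approx 0.071429$)
$C{\left(K \right)} = - \frac{65}{14}$ ($C{\left(K \right)} = - 5 \left(\frac{K}{K} - \frac{1}{14}\right) = - 5 \left(1 - \frac{1}{14}\right) = \left(-5\right) \frac{13}{14} = - \frac{65}{14}$)
$\sqrt{C{\left(-21 \right)} + x{\left(51 \right)}} = \sqrt{- \frac{65}{14} + 36} = \sqrt{\frac{439}{14}} = \frac{\sqrt{6146}}{14}$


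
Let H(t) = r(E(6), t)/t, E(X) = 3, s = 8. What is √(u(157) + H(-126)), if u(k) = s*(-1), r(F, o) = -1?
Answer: I*√14098/42 ≈ 2.827*I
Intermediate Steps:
H(t) = -1/t
u(k) = -8 (u(k) = 8*(-1) = -8)
√(u(157) + H(-126)) = √(-8 - 1/(-126)) = √(-8 - 1*(-1/126)) = √(-8 + 1/126) = √(-1007/126) = I*√14098/42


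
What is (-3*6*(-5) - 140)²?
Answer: 2500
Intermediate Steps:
(-3*6*(-5) - 140)² = (-18*(-5) - 140)² = (90 - 140)² = (-50)² = 2500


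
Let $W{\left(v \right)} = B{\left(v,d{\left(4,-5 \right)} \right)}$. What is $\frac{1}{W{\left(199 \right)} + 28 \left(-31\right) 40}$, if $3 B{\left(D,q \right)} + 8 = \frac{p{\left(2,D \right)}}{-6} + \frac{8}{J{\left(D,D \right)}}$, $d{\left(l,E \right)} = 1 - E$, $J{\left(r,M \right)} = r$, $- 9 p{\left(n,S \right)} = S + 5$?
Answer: $- \frac{5373}{186558050} \approx -2.8801 \cdot 10^{-5}$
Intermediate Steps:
$p{\left(n,S \right)} = - \frac{5}{9} - \frac{S}{9}$ ($p{\left(n,S \right)} = - \frac{S + 5}{9} = - \frac{5 + S}{9} = - \frac{5}{9} - \frac{S}{9}$)
$B{\left(D,q \right)} = - \frac{427}{162} + \frac{D}{162} + \frac{8}{3 D}$ ($B{\left(D,q \right)} = - \frac{8}{3} + \frac{\frac{- \frac{5}{9} - \frac{D}{9}}{-6} + \frac{8}{D}}{3} = - \frac{8}{3} + \frac{\left(- \frac{5}{9} - \frac{D}{9}\right) \left(- \frac{1}{6}\right) + \frac{8}{D}}{3} = - \frac{8}{3} + \frac{\left(\frac{5}{54} + \frac{D}{54}\right) + \frac{8}{D}}{3} = - \frac{8}{3} + \frac{\frac{5}{54} + \frac{8}{D} + \frac{D}{54}}{3} = - \frac{8}{3} + \left(\frac{5}{162} + \frac{D}{162} + \frac{8}{3 D}\right) = - \frac{427}{162} + \frac{D}{162} + \frac{8}{3 D}$)
$W{\left(v \right)} = \frac{432 - v \left(427 - v\right)}{162 v}$
$\frac{1}{W{\left(199 \right)} + 28 \left(-31\right) 40} = \frac{1}{\frac{432 - 199 \left(427 - 199\right)}{162 \cdot 199} + 28 \left(-31\right) 40} = \frac{1}{\frac{1}{162} \cdot \frac{1}{199} \left(432 - 199 \left(427 - 199\right)\right) - 34720} = \frac{1}{\frac{1}{162} \cdot \frac{1}{199} \left(432 - 199 \cdot 228\right) - 34720} = \frac{1}{\frac{1}{162} \cdot \frac{1}{199} \left(432 - 45372\right) - 34720} = \frac{1}{\frac{1}{162} \cdot \frac{1}{199} \left(-44940\right) - 34720} = \frac{1}{- \frac{7490}{5373} - 34720} = \frac{1}{- \frac{186558050}{5373}} = - \frac{5373}{186558050}$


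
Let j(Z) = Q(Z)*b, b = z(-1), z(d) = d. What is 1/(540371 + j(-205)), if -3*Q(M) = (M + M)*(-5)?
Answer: 3/1623163 ≈ 1.8482e-6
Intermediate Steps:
Q(M) = 10*M/3 (Q(M) = -(M + M)*(-5)/3 = -2*M*(-5)/3 = -(-10)*M/3 = 10*M/3)
b = -1
j(Z) = -10*Z/3 (j(Z) = (10*Z/3)*(-1) = -10*Z/3)
1/(540371 + j(-205)) = 1/(540371 - 10/3*(-205)) = 1/(540371 + 2050/3) = 1/(1623163/3) = 3/1623163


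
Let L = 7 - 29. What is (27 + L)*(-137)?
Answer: -685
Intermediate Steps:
L = -22
(27 + L)*(-137) = (27 - 22)*(-137) = 5*(-137) = -685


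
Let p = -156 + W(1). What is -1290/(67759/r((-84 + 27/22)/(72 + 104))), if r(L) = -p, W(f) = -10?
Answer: -214140/67759 ≈ -3.1603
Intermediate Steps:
p = -166 (p = -156 - 10 = -166)
r(L) = 166 (r(L) = -1*(-166) = 166)
-1290/(67759/r((-84 + 27/22)/(72 + 104))) = -1290/(67759/166) = -1290/(67759*(1/166)) = -1290/67759/166 = -1290*166/67759 = -1*214140/67759 = -214140/67759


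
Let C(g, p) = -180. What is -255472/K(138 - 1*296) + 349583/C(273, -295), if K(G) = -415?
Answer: -19818397/14940 ≈ -1326.5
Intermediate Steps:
-255472/K(138 - 1*296) + 349583/C(273, -295) = -255472/(-415) + 349583/(-180) = -255472*(-1/415) + 349583*(-1/180) = 255472/415 - 349583/180 = -19818397/14940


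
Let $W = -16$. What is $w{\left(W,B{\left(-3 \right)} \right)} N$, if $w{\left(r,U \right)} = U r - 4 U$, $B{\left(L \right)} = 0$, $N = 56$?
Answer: $0$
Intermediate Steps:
$w{\left(r,U \right)} = - 4 U + U r$
$w{\left(W,B{\left(-3 \right)} \right)} N = 0 \left(-4 - 16\right) 56 = 0 \left(-20\right) 56 = 0 \cdot 56 = 0$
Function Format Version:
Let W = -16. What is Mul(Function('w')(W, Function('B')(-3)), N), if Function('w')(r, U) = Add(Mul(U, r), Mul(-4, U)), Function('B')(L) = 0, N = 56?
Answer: 0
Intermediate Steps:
Function('w')(r, U) = Add(Mul(-4, U), Mul(U, r))
Mul(Function('w')(W, Function('B')(-3)), N) = Mul(Mul(0, Add(-4, -16)), 56) = Mul(Mul(0, -20), 56) = Mul(0, 56) = 0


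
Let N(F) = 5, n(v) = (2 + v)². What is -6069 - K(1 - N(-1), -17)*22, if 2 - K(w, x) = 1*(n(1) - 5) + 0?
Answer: -6025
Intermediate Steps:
K(w, x) = -2 (K(w, x) = 2 - (1*((2 + 1)² - 5) + 0) = 2 - (1*(3² - 5) + 0) = 2 - (1*(9 - 5) + 0) = 2 - (1*4 + 0) = 2 - (4 + 0) = 2 - 1*4 = 2 - 4 = -2)
-6069 - K(1 - N(-1), -17)*22 = -6069 - (-2)*22 = -6069 - 1*(-44) = -6069 + 44 = -6025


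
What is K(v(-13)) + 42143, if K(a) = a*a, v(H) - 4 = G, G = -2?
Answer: 42147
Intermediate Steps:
v(H) = 2 (v(H) = 4 - 2 = 2)
K(a) = a²
K(v(-13)) + 42143 = 2² + 42143 = 4 + 42143 = 42147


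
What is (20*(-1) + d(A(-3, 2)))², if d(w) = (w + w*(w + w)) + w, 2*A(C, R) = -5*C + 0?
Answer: 46225/4 ≈ 11556.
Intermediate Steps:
A(C, R) = -5*C/2 (A(C, R) = (-5*C + 0)/2 = (-5*C)/2 = -5*C/2)
d(w) = 2*w + 2*w² (d(w) = (w + w*(2*w)) + w = (w + 2*w²) + w = 2*w + 2*w²)
(20*(-1) + d(A(-3, 2)))² = (20*(-1) + 2*(-5/2*(-3))*(1 - 5/2*(-3)))² = (-20 + 2*(15/2)*(1 + 15/2))² = (-20 + 2*(15/2)*(17/2))² = (-20 + 255/2)² = (215/2)² = 46225/4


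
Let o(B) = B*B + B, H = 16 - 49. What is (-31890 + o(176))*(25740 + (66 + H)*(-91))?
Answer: -16779906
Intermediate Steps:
H = -33
o(B) = B + B**2 (o(B) = B**2 + B = B + B**2)
(-31890 + o(176))*(25740 + (66 + H)*(-91)) = (-31890 + 176*(1 + 176))*(25740 + (66 - 33)*(-91)) = (-31890 + 176*177)*(25740 + 33*(-91)) = (-31890 + 31152)*(25740 - 3003) = -738*22737 = -16779906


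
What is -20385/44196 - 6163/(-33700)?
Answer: -17274773/62058550 ≈ -0.27836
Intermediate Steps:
-20385/44196 - 6163/(-33700) = -20385*1/44196 - 6163*(-1/33700) = -6795/14732 + 6163/33700 = -17274773/62058550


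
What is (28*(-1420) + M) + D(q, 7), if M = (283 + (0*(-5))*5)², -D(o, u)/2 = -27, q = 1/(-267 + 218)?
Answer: 40383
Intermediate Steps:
q = -1/49 (q = 1/(-49) = -1/49 ≈ -0.020408)
D(o, u) = 54 (D(o, u) = -2*(-27) = 54)
M = 80089 (M = (283 + 0*5)² = (283 + 0)² = 283² = 80089)
(28*(-1420) + M) + D(q, 7) = (28*(-1420) + 80089) + 54 = (-39760 + 80089) + 54 = 40329 + 54 = 40383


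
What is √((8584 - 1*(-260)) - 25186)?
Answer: I*√16342 ≈ 127.84*I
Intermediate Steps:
√((8584 - 1*(-260)) - 25186) = √((8584 + 260) - 25186) = √(8844 - 25186) = √(-16342) = I*√16342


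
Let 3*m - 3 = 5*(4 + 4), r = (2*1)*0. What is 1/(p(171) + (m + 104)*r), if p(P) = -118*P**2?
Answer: -1/3450438 ≈ -2.8982e-7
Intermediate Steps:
r = 0 (r = 2*0 = 0)
m = 43/3 (m = 1 + (5*(4 + 4))/3 = 1 + (5*8)/3 = 1 + (1/3)*40 = 1 + 40/3 = 43/3 ≈ 14.333)
1/(p(171) + (m + 104)*r) = 1/(-118*171**2 + (43/3 + 104)*0) = 1/(-118*29241 + (355/3)*0) = 1/(-3450438 + 0) = 1/(-3450438) = -1/3450438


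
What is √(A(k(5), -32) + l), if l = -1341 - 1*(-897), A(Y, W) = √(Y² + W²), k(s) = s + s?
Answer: √(-444 + 2*√281) ≈ 20.26*I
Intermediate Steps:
k(s) = 2*s
A(Y, W) = √(W² + Y²)
l = -444 (l = -1341 + 897 = -444)
√(A(k(5), -32) + l) = √(√((-32)² + (2*5)²) - 444) = √(√(1024 + 10²) - 444) = √(√(1024 + 100) - 444) = √(√1124 - 444) = √(2*√281 - 444) = √(-444 + 2*√281)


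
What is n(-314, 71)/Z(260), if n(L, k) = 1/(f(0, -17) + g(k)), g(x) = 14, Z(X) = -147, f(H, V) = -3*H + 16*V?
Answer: 1/37926 ≈ 2.6367e-5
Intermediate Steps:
n(L, k) = -1/258 (n(L, k) = 1/((-3*0 + 16*(-17)) + 14) = 1/((0 - 272) + 14) = 1/(-272 + 14) = 1/(-258) = -1/258)
n(-314, 71)/Z(260) = -1/258/(-147) = -1/258*(-1/147) = 1/37926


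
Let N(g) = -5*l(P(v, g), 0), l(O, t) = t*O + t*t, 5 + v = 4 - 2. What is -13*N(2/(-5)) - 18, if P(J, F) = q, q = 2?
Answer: -18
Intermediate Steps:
v = -3 (v = -5 + (4 - 2) = -5 + 2 = -3)
P(J, F) = 2
l(O, t) = t² + O*t (l(O, t) = O*t + t² = t² + O*t)
N(g) = 0 (N(g) = -0*(2 + 0) = -0*2 = -5*0 = 0)
-13*N(2/(-5)) - 18 = -13*0 - 18 = 0 - 18 = -18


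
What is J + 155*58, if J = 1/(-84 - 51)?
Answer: 1213649/135 ≈ 8990.0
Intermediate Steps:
J = -1/135 (J = 1/(-135) = -1/135 ≈ -0.0074074)
J + 155*58 = -1/135 + 155*58 = -1/135 + 8990 = 1213649/135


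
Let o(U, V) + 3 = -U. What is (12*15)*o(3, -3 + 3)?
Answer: -1080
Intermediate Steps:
o(U, V) = -3 - U
(12*15)*o(3, -3 + 3) = (12*15)*(-3 - 1*3) = 180*(-3 - 3) = 180*(-6) = -1080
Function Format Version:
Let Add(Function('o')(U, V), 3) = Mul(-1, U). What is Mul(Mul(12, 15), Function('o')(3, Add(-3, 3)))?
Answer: -1080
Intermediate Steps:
Function('o')(U, V) = Add(-3, Mul(-1, U))
Mul(Mul(12, 15), Function('o')(3, Add(-3, 3))) = Mul(Mul(12, 15), Add(-3, Mul(-1, 3))) = Mul(180, Add(-3, -3)) = Mul(180, -6) = -1080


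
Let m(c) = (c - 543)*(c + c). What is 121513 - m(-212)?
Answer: -198607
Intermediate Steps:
m(c) = 2*c*(-543 + c) (m(c) = (-543 + c)*(2*c) = 2*c*(-543 + c))
121513 - m(-212) = 121513 - 2*(-212)*(-543 - 212) = 121513 - 2*(-212)*(-755) = 121513 - 1*320120 = 121513 - 320120 = -198607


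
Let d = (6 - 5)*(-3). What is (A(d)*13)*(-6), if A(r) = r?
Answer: 234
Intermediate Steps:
d = -3 (d = 1*(-3) = -3)
(A(d)*13)*(-6) = -3*13*(-6) = -39*(-6) = 234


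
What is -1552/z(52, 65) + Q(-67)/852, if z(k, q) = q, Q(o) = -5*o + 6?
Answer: -1300139/55380 ≈ -23.477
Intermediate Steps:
Q(o) = 6 - 5*o
-1552/z(52, 65) + Q(-67)/852 = -1552/65 + (6 - 5*(-67))/852 = -1552*1/65 + (6 + 335)*(1/852) = -1552/65 + 341*(1/852) = -1552/65 + 341/852 = -1300139/55380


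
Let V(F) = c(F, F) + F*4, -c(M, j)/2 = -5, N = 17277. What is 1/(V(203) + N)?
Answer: 1/18099 ≈ 5.5252e-5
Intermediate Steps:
c(M, j) = 10 (c(M, j) = -2*(-5) = 10)
V(F) = 10 + 4*F (V(F) = 10 + F*4 = 10 + 4*F)
1/(V(203) + N) = 1/((10 + 4*203) + 17277) = 1/((10 + 812) + 17277) = 1/(822 + 17277) = 1/18099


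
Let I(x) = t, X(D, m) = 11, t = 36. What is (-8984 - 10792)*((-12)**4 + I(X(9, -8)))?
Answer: -410787072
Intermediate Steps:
I(x) = 36
(-8984 - 10792)*((-12)**4 + I(X(9, -8))) = (-8984 - 10792)*((-12)**4 + 36) = -19776*(20736 + 36) = -19776*20772 = -410787072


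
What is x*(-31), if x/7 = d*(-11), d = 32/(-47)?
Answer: -76384/47 ≈ -1625.2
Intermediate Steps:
d = -32/47 (d = 32*(-1/47) = -32/47 ≈ -0.68085)
x = 2464/47 (x = 7*(-32/47*(-11)) = 7*(352/47) = 2464/47 ≈ 52.426)
x*(-31) = (2464/47)*(-31) = -76384/47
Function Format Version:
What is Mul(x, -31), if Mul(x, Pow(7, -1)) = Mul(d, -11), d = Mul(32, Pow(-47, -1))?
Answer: Rational(-76384, 47) ≈ -1625.2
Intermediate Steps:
d = Rational(-32, 47) (d = Mul(32, Rational(-1, 47)) = Rational(-32, 47) ≈ -0.68085)
x = Rational(2464, 47) (x = Mul(7, Mul(Rational(-32, 47), -11)) = Mul(7, Rational(352, 47)) = Rational(2464, 47) ≈ 52.426)
Mul(x, -31) = Mul(Rational(2464, 47), -31) = Rational(-76384, 47)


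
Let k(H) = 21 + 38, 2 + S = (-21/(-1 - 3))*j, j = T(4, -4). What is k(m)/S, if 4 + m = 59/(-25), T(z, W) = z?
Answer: 59/19 ≈ 3.1053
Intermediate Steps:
j = 4
m = -159/25 (m = -4 + 59/(-25) = -4 + 59*(-1/25) = -4 - 59/25 = -159/25 ≈ -6.3600)
S = 19 (S = -2 - 21/(-1 - 3)*4 = -2 - 21/(-4)*4 = -2 - 21*(-1/4)*4 = -2 + (21/4)*4 = -2 + 21 = 19)
k(H) = 59
k(m)/S = 59/19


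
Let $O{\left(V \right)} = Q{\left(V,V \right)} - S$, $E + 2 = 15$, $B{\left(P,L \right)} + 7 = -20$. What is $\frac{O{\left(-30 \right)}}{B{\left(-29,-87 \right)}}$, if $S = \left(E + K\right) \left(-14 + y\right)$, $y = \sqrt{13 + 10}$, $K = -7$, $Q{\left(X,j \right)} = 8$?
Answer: $- \frac{92}{27} + \frac{2 \sqrt{23}}{9} \approx -2.3417$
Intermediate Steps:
$B{\left(P,L \right)} = -27$ ($B{\left(P,L \right)} = -7 - 20 = -27$)
$E = 13$ ($E = -2 + 15 = 13$)
$y = \sqrt{23} \approx 4.7958$
$S = -84 + 6 \sqrt{23}$ ($S = \left(13 - 7\right) \left(-14 + \sqrt{23}\right) = 6 \left(-14 + \sqrt{23}\right) = -84 + 6 \sqrt{23} \approx -55.225$)
$O{\left(V \right)} = 92 - 6 \sqrt{23}$ ($O{\left(V \right)} = 8 - \left(-84 + 6 \sqrt{23}\right) = 8 + \left(84 - 6 \sqrt{23}\right) = 92 - 6 \sqrt{23}$)
$\frac{O{\left(-30 \right)}}{B{\left(-29,-87 \right)}} = \frac{92 - 6 \sqrt{23}}{-27} = \left(92 - 6 \sqrt{23}\right) \left(- \frac{1}{27}\right) = - \frac{92}{27} + \frac{2 \sqrt{23}}{9}$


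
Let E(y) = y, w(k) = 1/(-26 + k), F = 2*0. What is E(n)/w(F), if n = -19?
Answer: 494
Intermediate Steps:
F = 0
E(n)/w(F) = -19/(1/(-26 + 0)) = -19/(1/(-26)) = -19/(-1/26) = -19*(-26) = 494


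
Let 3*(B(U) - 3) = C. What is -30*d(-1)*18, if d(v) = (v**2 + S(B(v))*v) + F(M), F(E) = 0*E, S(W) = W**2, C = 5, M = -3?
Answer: 11220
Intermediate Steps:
B(U) = 14/3 (B(U) = 3 + (1/3)*5 = 3 + 5/3 = 14/3)
F(E) = 0
d(v) = v**2 + 196*v/9 (d(v) = (v**2 + (14/3)**2*v) + 0 = (v**2 + 196*v/9) + 0 = v**2 + 196*v/9)
-30*d(-1)*18 = -10*(-1)*(196 + 9*(-1))/3*18 = -10*(-1)*(196 - 9)/3*18 = -10*(-1)*187/3*18 = -30*(-187/9)*18 = (1870/3)*18 = 11220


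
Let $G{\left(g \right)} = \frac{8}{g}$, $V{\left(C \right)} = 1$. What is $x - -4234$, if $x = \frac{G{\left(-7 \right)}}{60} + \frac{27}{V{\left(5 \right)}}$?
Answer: $\frac{447403}{105} \approx 4261.0$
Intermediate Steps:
$x = \frac{2833}{105}$ ($x = \frac{8 \frac{1}{-7}}{60} + \frac{27}{1} = 8 \left(- \frac{1}{7}\right) \frac{1}{60} + 27 \cdot 1 = \left(- \frac{8}{7}\right) \frac{1}{60} + 27 = - \frac{2}{105} + 27 = \frac{2833}{105} \approx 26.981$)
$x - -4234 = \frac{2833}{105} - -4234 = \frac{2833}{105} + 4234 = \frac{447403}{105}$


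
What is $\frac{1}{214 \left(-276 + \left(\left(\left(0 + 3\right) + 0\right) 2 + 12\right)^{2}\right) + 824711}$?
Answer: $\frac{1}{834983} \approx 1.1976 \cdot 10^{-6}$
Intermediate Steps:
$\frac{1}{214 \left(-276 + \left(\left(\left(0 + 3\right) + 0\right) 2 + 12\right)^{2}\right) + 824711} = \frac{1}{214 \left(-276 + \left(\left(3 + 0\right) 2 + 12\right)^{2}\right) + 824711} = \frac{1}{214 \left(-276 + \left(3 \cdot 2 + 12\right)^{2}\right) + 824711} = \frac{1}{214 \left(-276 + \left(6 + 12\right)^{2}\right) + 824711} = \frac{1}{214 \left(-276 + 18^{2}\right) + 824711} = \frac{1}{214 \left(-276 + 324\right) + 824711} = \frac{1}{214 \cdot 48 + 824711} = \frac{1}{10272 + 824711} = \frac{1}{834983}$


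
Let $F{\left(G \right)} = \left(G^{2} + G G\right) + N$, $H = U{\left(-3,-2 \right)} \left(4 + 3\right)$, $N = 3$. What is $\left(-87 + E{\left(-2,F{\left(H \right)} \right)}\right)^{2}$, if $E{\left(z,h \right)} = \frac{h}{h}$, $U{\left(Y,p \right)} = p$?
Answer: $7396$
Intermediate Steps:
$H = -14$ ($H = - 2 \left(4 + 3\right) = \left(-2\right) 7 = -14$)
$F{\left(G \right)} = 3 + 2 G^{2}$ ($F{\left(G \right)} = \left(G^{2} + G G\right) + 3 = \left(G^{2} + G^{2}\right) + 3 = 2 G^{2} + 3 = 3 + 2 G^{2}$)
$E{\left(z,h \right)} = 1$
$\left(-87 + E{\left(-2,F{\left(H \right)} \right)}\right)^{2} = \left(-87 + 1\right)^{2} = \left(-86\right)^{2} = 7396$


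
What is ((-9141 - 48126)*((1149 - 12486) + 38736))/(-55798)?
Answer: 1569058533/55798 ≈ 28120.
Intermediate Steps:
((-9141 - 48126)*((1149 - 12486) + 38736))/(-55798) = -57267*(-11337 + 38736)*(-1/55798) = -57267*27399*(-1/55798) = -1569058533*(-1/55798) = 1569058533/55798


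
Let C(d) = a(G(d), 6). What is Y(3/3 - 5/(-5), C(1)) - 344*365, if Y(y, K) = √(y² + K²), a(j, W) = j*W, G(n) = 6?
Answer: -125560 + 10*√13 ≈ -1.2552e+5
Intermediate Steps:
a(j, W) = W*j
C(d) = 36 (C(d) = 6*6 = 36)
Y(y, K) = √(K² + y²)
Y(3/3 - 5/(-5), C(1)) - 344*365 = √(36² + (3/3 - 5/(-5))²) - 344*365 = √(1296 + (3*(⅓) - 5*(-⅕))²) - 125560 = √(1296 + (1 + 1)²) - 125560 = √(1296 + 2²) - 125560 = √(1296 + 4) - 125560 = √1300 - 125560 = 10*√13 - 125560 = -125560 + 10*√13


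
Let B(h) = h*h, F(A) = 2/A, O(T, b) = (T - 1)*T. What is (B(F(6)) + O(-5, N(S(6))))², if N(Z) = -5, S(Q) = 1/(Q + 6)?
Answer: 73441/81 ≈ 906.68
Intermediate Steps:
S(Q) = 1/(6 + Q)
O(T, b) = T*(-1 + T) (O(T, b) = (-1 + T)*T = T*(-1 + T))
B(h) = h²
(B(F(6)) + O(-5, N(S(6))))² = ((2/6)² - 5*(-1 - 5))² = ((2*(⅙))² - 5*(-6))² = ((⅓)² + 30)² = (⅑ + 30)² = (271/9)² = 73441/81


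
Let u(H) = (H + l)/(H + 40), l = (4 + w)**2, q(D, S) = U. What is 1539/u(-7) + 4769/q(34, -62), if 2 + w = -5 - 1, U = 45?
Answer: 258704/45 ≈ 5749.0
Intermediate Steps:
w = -8 (w = -2 + (-5 - 1) = -2 - 6 = -8)
q(D, S) = 45
l = 16 (l = (4 - 8)**2 = (-4)**2 = 16)
u(H) = (16 + H)/(40 + H) (u(H) = (H + 16)/(H + 40) = (16 + H)/(40 + H))
1539/u(-7) + 4769/q(34, -62) = 1539/(((16 - 7)/(40 - 7))) + 4769/45 = 1539/((9/33)) + 4769*(1/45) = 1539/(((1/33)*9)) + 4769/45 = 1539/(3/11) + 4769/45 = 1539*(11/3) + 4769/45 = 5643 + 4769/45 = 258704/45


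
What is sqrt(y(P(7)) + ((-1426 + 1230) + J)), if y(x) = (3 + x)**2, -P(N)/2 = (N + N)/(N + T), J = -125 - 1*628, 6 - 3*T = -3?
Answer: 6*I*sqrt(659)/5 ≈ 30.805*I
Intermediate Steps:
T = 3 (T = 2 - 1/3*(-3) = 2 + 1 = 3)
J = -753 (J = -125 - 628 = -753)
P(N) = -4*N/(3 + N) (P(N) = -2*(N + N)/(N + 3) = -2*2*N/(3 + N) = -4*N/(3 + N))
sqrt(y(P(7)) + ((-1426 + 1230) + J)) = sqrt((3 - 4*7/(3 + 7))**2 + ((-1426 + 1230) - 753)) = sqrt((3 - 4*7/10)**2 + (-196 - 753)) = sqrt((3 - 4*7*1/10)**2 - 949) = sqrt((3 - 14/5)**2 - 949) = sqrt((1/5)**2 - 949) = sqrt(1/25 - 949) = sqrt(-23724/25) = 6*I*sqrt(659)/5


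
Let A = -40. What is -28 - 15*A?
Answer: 572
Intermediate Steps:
-28 - 15*A = -28 - 15*(-40) = -28 + 600 = 572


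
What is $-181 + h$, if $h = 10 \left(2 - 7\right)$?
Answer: $-231$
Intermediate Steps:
$h = -50$ ($h = 10 \left(-5\right) = -50$)
$-181 + h = -181 - 50 = -231$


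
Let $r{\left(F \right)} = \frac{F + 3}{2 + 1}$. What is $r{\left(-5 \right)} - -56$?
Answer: $\frac{166}{3} \approx 55.333$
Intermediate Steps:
$r{\left(F \right)} = 1 + \frac{F}{3}$ ($r{\left(F \right)} = \frac{3 + F}{3} = \left(3 + F\right) \frac{1}{3} = 1 + \frac{F}{3}$)
$r{\left(-5 \right)} - -56 = \left(1 + \frac{1}{3} \left(-5\right)\right) - -56 = \left(1 - \frac{5}{3}\right) + 56 = - \frac{2}{3} + 56 = \frac{166}{3}$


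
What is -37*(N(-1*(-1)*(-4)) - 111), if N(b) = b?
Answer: 4255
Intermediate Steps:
-37*(N(-1*(-1)*(-4)) - 111) = -37*(-1*(-1)*(-4) - 111) = -37*(1*(-4) - 111) = -37*(-4 - 111) = -37*(-115) = 4255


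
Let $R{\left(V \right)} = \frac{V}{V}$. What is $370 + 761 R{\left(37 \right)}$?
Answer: $1131$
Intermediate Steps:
$R{\left(V \right)} = 1$
$370 + 761 R{\left(37 \right)} = 370 + 761 \cdot 1 = 370 + 761 = 1131$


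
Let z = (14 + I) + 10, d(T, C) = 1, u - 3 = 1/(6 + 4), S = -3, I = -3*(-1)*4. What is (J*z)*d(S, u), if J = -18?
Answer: -648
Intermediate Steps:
I = 12 (I = 3*4 = 12)
u = 31/10 (u = 3 + 1/(6 + 4) = 3 + 1/10 = 31/10 ≈ 3.1000)
z = 36 (z = (14 + 12) + 10 = 26 + 10 = 36)
(J*z)*d(S, u) = -18*36*1 = -648*1 = -648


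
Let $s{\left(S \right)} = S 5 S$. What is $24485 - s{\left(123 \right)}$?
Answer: $-51160$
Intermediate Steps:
$s{\left(S \right)} = 5 S^{2}$ ($s{\left(S \right)} = 5 S S = 5 S^{2}$)
$24485 - s{\left(123 \right)} = 24485 - 5 \cdot 123^{2} = 24485 - 5 \cdot 15129 = 24485 - 75645 = -51160$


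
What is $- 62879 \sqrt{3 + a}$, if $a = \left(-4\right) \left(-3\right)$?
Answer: $- 62879 \sqrt{15} \approx -2.4353 \cdot 10^{5}$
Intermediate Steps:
$a = 12$
$- 62879 \sqrt{3 + a} = - 62879 \sqrt{3 + 12} = - 62879 \sqrt{15}$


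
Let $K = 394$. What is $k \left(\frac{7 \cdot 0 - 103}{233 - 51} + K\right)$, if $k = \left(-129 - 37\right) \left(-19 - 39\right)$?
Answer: $\frac{344706470}{91} \approx 3.788 \cdot 10^{6}$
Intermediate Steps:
$k = 9628$ ($k = \left(-166\right) \left(-58\right) = 9628$)
$k \left(\frac{7 \cdot 0 - 103}{233 - 51} + K\right) = 9628 \left(\frac{7 \cdot 0 - 103}{233 - 51} + 394\right) = 9628 \left(\frac{0 - 103}{182} + 394\right) = 9628 \left(\left(-103\right) \frac{1}{182} + 394\right) = 9628 \left(- \frac{103}{182} + 394\right) = 9628 \cdot \frac{71605}{182} = \frac{344706470}{91}$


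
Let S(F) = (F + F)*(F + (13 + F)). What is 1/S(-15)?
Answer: 1/510 ≈ 0.0019608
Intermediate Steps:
S(F) = 2*F*(13 + 2*F) (S(F) = (2*F)*(13 + 2*F) = 2*F*(13 + 2*F))
1/S(-15) = 1/(2*(-15)*(13 + 2*(-15))) = 1/(2*(-15)*(13 - 30)) = 1/(2*(-15)*(-17)) = 1/510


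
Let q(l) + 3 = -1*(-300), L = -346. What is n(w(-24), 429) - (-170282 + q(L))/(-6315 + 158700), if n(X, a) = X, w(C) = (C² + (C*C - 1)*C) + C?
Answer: -403725299/30477 ≈ -13247.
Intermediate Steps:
q(l) = 297 (q(l) = -3 - 1*(-300) = -3 + 300 = 297)
w(C) = C + C² + C*(-1 + C²) (w(C) = (C² + (C² - 1)*C) + C = (C² + (-1 + C²)*C) + C = (C² + C*(-1 + C²)) + C = C + C² + C*(-1 + C²))
n(w(-24), 429) - (-170282 + q(L))/(-6315 + 158700) = (-24)²*(1 - 24) - (-170282 + 297)/(-6315 + 158700) = 576*(-23) - (-169985)/152385 = -13248 - (-169985)/152385 = -13248 - 1*(-33997/30477) = -13248 + 33997/30477 = -403725299/30477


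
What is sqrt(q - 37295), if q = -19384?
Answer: I*sqrt(56679) ≈ 238.07*I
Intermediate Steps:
sqrt(q - 37295) = sqrt(-19384 - 37295) = sqrt(-56679) = I*sqrt(56679)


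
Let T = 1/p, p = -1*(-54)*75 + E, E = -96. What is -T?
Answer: -1/3954 ≈ -0.00025291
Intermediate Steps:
p = 3954 (p = -1*(-54)*75 - 96 = 54*75 - 96 = 4050 - 96 = 3954)
T = 1/3954 ≈ 0.00025291
-T = -1*1/3954 = -1/3954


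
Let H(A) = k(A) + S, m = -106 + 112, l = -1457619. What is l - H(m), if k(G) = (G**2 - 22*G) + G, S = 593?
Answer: -1458122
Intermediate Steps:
k(G) = G**2 - 21*G
m = 6
H(A) = 593 + A*(-21 + A) (H(A) = A*(-21 + A) + 593 = 593 + A*(-21 + A))
l - H(m) = -1457619 - (593 + 6*(-21 + 6)) = -1457619 - (593 + 6*(-15)) = -1457619 - (593 - 90) = -1457619 - 1*503 = -1457619 - 503 = -1458122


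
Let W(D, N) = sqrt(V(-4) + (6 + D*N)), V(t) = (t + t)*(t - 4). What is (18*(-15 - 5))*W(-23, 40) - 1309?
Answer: -1309 - 1800*I*sqrt(34) ≈ -1309.0 - 10496.0*I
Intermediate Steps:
V(t) = 2*t*(-4 + t) (V(t) = (2*t)*(-4 + t) = 2*t*(-4 + t))
W(D, N) = sqrt(70 + D*N) (W(D, N) = sqrt(2*(-4)*(-4 - 4) + (6 + D*N)) = sqrt(2*(-4)*(-8) + (6 + D*N)) = sqrt(64 + (6 + D*N)) = sqrt(70 + D*N))
(18*(-15 - 5))*W(-23, 40) - 1309 = (18*(-15 - 5))*sqrt(70 - 23*40) - 1309 = (18*(-20))*sqrt(70 - 920) - 1309 = -1800*I*sqrt(34) - 1309 = -1309 - 1800*I*sqrt(34)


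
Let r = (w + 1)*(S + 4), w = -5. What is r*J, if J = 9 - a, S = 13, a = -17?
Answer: -1768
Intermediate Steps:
r = -68 (r = (-5 + 1)*(13 + 4) = -4*17 = -68)
J = 26 (J = 9 - 1*(-17) = 9 + 17 = 26)
r*J = -68*26 = -1768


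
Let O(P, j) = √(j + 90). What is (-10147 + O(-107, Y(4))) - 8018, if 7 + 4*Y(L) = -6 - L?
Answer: -18165 + 7*√7/2 ≈ -18156.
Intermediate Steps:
Y(L) = -13/4 - L/4 (Y(L) = -7/4 + (-6 - L)/4 = -7/4 + (-3/2 - L/4) = -13/4 - L/4)
O(P, j) = √(90 + j)
(-10147 + O(-107, Y(4))) - 8018 = (-10147 + √(90 + (-13/4 - ¼*4))) - 8018 = (-10147 + √(90 + (-13/4 - 1))) - 8018 = (-10147 + √(90 - 17/4)) - 8018 = (-10147 + √(343/4)) - 8018 = (-10147 + 7*√7/2) - 8018 = -18165 + 7*√7/2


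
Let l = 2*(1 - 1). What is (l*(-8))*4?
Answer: 0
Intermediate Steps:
l = 0 (l = 2*0 = 0)
(l*(-8))*4 = (0*(-8))*4 = 0*4 = 0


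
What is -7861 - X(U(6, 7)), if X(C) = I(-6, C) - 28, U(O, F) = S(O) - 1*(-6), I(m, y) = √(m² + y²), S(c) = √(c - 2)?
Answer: -7843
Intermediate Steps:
S(c) = √(-2 + c)
U(O, F) = 6 + √(-2 + O) (U(O, F) = √(-2 + O) - 1*(-6) = √(-2 + O) + 6 = 6 + √(-2 + O))
X(C) = -28 + √(36 + C²) (X(C) = √((-6)² + C²) - 28 = √(36 + C²) - 28 = -28 + √(36 + C²))
-7861 - X(U(6, 7)) = -7861 - (-28 + √(36 + (6 + √(-2 + 6))²)) = -7861 - (-28 + √(36 + (6 + √4)²)) = -7861 - (-28 + √(36 + (6 + 2)²)) = -7861 - (-28 + √(36 + 8²)) = -7861 - (-28 + √(36 + 64)) = -7861 - (-28 + √100) = -7861 - (-28 + 10) = -7861 - 1*(-18) = -7861 + 18 = -7843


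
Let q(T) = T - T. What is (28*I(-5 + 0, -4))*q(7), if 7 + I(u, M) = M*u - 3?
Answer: 0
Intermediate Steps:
I(u, M) = -10 + M*u (I(u, M) = -7 + (M*u - 3) = -7 + (-3 + M*u) = -10 + M*u)
q(T) = 0
(28*I(-5 + 0, -4))*q(7) = (28*(-10 - 4*(-5 + 0)))*0 = (28*(-10 - 4*(-5)))*0 = (28*(-10 + 20))*0 = (28*10)*0 = 280*0 = 0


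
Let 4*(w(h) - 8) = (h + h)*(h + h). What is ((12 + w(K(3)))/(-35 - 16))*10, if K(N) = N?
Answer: -290/51 ≈ -5.6863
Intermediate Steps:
w(h) = 8 + h² (w(h) = 8 + ((h + h)*(h + h))/4 = 8 + ((2*h)*(2*h))/4 = 8 + (4*h²)/4 = 8 + h²)
((12 + w(K(3)))/(-35 - 16))*10 = ((12 + (8 + 3²))/(-35 - 16))*10 = ((12 + (8 + 9))/(-51))*10 = ((12 + 17)*(-1/51))*10 = (29*(-1/51))*10 = -29/51*10 = -290/51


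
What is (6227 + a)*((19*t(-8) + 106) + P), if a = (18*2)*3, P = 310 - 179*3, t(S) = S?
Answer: -1729455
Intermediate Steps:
P = -227 (P = 310 - 537 = -227)
a = 108 (a = 36*3 = 108)
(6227 + a)*((19*t(-8) + 106) + P) = (6227 + 108)*((19*(-8) + 106) - 227) = 6335*((-152 + 106) - 227) = 6335*(-46 - 227) = 6335*(-273) = -1729455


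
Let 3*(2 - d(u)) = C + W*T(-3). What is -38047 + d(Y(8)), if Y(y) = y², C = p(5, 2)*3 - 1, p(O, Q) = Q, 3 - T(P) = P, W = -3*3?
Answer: -114086/3 ≈ -38029.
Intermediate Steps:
W = -9
T(P) = 3 - P
C = 5 (C = 2*3 - 1 = 6 - 1 = 5)
d(u) = 55/3 (d(u) = 2 - (5 - 9*(3 - 1*(-3)))/3 = 2 - (5 - 9*(3 + 3))/3 = 2 - (5 - 9*6)/3 = 2 - (5 - 54)/3 = 2 - ⅓*(-49) = 2 + 49/3 = 55/3)
-38047 + d(Y(8)) = -38047 + 55/3 = -114086/3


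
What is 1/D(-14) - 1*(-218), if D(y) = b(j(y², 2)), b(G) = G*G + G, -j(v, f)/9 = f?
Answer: 66709/306 ≈ 218.00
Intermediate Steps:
j(v, f) = -9*f
b(G) = G + G² (b(G) = G² + G = G + G²)
D(y) = 306 (D(y) = (-9*2)*(1 - 9*2) = -18*(1 - 18) = -18*(-17) = 306)
1/D(-14) - 1*(-218) = 1/306 - 1*(-218) = 1/306 + 218 = 66709/306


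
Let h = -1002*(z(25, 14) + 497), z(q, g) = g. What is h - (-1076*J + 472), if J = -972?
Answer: -1558366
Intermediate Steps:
h = -512022 (h = -1002*(14 + 497) = -1002*511 = -512022)
h - (-1076*J + 472) = -512022 - (-1076*(-972) + 472) = -512022 - (1045872 + 472) = -512022 - 1*1046344 = -512022 - 1046344 = -1558366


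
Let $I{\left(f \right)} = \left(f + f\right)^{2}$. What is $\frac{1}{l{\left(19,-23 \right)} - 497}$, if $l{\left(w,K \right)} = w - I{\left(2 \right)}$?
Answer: $- \frac{1}{494} \approx -0.0020243$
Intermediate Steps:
$I{\left(f \right)} = 4 f^{2}$ ($I{\left(f \right)} = \left(2 f\right)^{2} = 4 f^{2}$)
$l{\left(w,K \right)} = -16 + w$ ($l{\left(w,K \right)} = w - 4 \cdot 2^{2} = w - 4 \cdot 4 = w - 16 = -16 + w$)
$\frac{1}{l{\left(19,-23 \right)} - 497} = \frac{1}{\left(-16 + 19\right) - 497} = \frac{1}{3 - 497} = \frac{1}{-494} = - \frac{1}{494}$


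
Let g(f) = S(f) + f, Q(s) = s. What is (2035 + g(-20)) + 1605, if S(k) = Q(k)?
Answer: 3600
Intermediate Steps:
S(k) = k
g(f) = 2*f (g(f) = f + f = 2*f)
(2035 + g(-20)) + 1605 = (2035 + 2*(-20)) + 1605 = (2035 - 40) + 1605 = 1995 + 1605 = 3600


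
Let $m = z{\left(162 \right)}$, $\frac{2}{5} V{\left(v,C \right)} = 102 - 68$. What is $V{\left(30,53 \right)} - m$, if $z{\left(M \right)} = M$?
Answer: $-77$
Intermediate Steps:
$V{\left(v,C \right)} = 85$ ($V{\left(v,C \right)} = \frac{5 \left(102 - 68\right)}{2} = \frac{5}{2} \cdot 34 = 85$)
$m = 162$
$V{\left(30,53 \right)} - m = 85 - 162 = -77$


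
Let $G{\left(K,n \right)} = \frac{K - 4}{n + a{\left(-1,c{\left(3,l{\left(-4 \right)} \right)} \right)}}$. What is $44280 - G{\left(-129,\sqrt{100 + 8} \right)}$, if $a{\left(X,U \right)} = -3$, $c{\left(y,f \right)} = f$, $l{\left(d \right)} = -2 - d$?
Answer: $\frac{1461373}{33} + \frac{266 \sqrt{3}}{33} \approx 44298.0$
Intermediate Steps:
$G{\left(K,n \right)} = \frac{-4 + K}{-3 + n}$ ($G{\left(K,n \right)} = \frac{K - 4}{n - 3} = \frac{-4 + K}{-3 + n}$)
$44280 - G{\left(-129,\sqrt{100 + 8} \right)} = 44280 - \frac{-4 - 129}{-3 + \sqrt{100 + 8}} = 44280 - \frac{1}{-3 + \sqrt{108}} \left(-133\right) = 44280 - \frac{1}{-3 + 6 \sqrt{3}} \left(-133\right) = 44280 - - \frac{133}{-3 + 6 \sqrt{3}} = 44280 + \frac{133}{-3 + 6 \sqrt{3}}$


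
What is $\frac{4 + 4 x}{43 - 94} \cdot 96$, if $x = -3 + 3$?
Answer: $- \frac{128}{17} \approx -7.5294$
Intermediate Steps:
$x = 0$
$\frac{4 + 4 x}{43 - 94} \cdot 96 = \frac{4 + 4 \cdot 0}{43 - 94} \cdot 96 = \frac{4 + 0}{-51} \cdot 96 = 4 \left(- \frac{1}{51}\right) 96 = \left(- \frac{4}{51}\right) 96 = - \frac{128}{17}$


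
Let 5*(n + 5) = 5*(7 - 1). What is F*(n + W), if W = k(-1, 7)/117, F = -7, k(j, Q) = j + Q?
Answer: -287/39 ≈ -7.3590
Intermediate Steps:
k(j, Q) = Q + j
n = 1 (n = -5 + (5*(7 - 1))/5 = -5 + (5*6)/5 = -5 + (1/5)*30 = -5 + 6 = 1)
W = 2/39 (W = (7 - 1)/117 = 6*(1/117) = 2/39 ≈ 0.051282)
F*(n + W) = -7*(1 + 2/39) = -7*41/39 = -287/39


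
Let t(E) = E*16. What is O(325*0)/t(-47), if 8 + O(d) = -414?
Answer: 211/376 ≈ 0.56117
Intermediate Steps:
t(E) = 16*E
O(d) = -422 (O(d) = -8 - 414 = -422)
O(325*0)/t(-47) = -422/(16*(-47)) = -422/(-752) = -422*(-1/752) = 211/376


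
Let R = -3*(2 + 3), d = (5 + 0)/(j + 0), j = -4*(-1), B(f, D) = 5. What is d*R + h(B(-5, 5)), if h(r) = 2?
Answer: -67/4 ≈ -16.750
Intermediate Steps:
j = 4
d = 5/4 (d = (5 + 0)/(4 + 0) = 5/4 ≈ 1.2500)
R = -15 (R = -3*5 = -15)
d*R + h(B(-5, 5)) = (5/4)*(-15) + 2 = -75/4 + 2 = -67/4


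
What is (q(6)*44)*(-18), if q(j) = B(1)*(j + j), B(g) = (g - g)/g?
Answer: 0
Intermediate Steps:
B(g) = 0 (B(g) = 0/g = 0)
q(j) = 0 (q(j) = 0*(j + j) = 0*(2*j) = 0)
(q(6)*44)*(-18) = (0*44)*(-18) = 0*(-18) = 0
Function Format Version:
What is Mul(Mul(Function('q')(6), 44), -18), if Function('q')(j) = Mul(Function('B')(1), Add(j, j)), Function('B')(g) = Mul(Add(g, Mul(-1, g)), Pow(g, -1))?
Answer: 0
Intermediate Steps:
Function('B')(g) = 0 (Function('B')(g) = Mul(0, Pow(g, -1)) = 0)
Function('q')(j) = 0 (Function('q')(j) = Mul(0, Add(j, j)) = Mul(0, Mul(2, j)) = 0)
Mul(Mul(Function('q')(6), 44), -18) = Mul(Mul(0, 44), -18) = Mul(0, -18) = 0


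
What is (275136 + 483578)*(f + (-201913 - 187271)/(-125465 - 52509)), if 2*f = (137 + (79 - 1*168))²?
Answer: 77925706165824/88987 ≈ 8.7570e+8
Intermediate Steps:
f = 1152 (f = (137 + (79 - 1*168))²/2 = (137 + (79 - 168))²/2 = (137 - 89)²/2 = (½)*48² = (½)*2304 = 1152)
(275136 + 483578)*(f + (-201913 - 187271)/(-125465 - 52509)) = (275136 + 483578)*(1152 + (-201913 - 187271)/(-125465 - 52509)) = 758714*(1152 - 389184/(-177974)) = 758714*(1152 - 389184*(-1/177974)) = 758714*(1152 + 194592/88987) = 758714*(102707616/88987) = 77925706165824/88987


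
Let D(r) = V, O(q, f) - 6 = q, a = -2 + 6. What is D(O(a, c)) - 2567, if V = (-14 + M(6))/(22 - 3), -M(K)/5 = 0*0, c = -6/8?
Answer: -48787/19 ≈ -2567.7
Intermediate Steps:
a = 4
c = -¾ (c = -6*⅛ = -¾ ≈ -0.75000)
M(K) = 0 (M(K) = -0*0 = -5*0 = 0)
O(q, f) = 6 + q
V = -14/19 (V = (-14 + 0)/(22 - 3) = -14/19 ≈ -0.73684)
D(r) = -14/19
D(O(a, c)) - 2567 = -14/19 - 2567 = -48787/19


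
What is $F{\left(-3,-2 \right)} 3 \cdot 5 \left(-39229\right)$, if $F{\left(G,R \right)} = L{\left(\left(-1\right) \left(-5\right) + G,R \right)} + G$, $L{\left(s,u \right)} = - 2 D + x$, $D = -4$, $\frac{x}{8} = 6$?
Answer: $-31187055$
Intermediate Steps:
$x = 48$ ($x = 8 \cdot 6 = 48$)
$L{\left(s,u \right)} = 56$ ($L{\left(s,u \right)} = \left(-2\right) \left(-4\right) + 48 = 8 + 48 = 56$)
$F{\left(G,R \right)} = 56 + G$
$F{\left(-3,-2 \right)} 3 \cdot 5 \left(-39229\right) = \left(56 - 3\right) 3 \cdot 5 \left(-39229\right) = 53 \cdot 3 \cdot 5 \left(-39229\right) = 159 \cdot 5 \left(-39229\right) = 795 \left(-39229\right) = -31187055$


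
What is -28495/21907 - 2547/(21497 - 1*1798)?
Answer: -617120134/431545993 ≈ -1.4300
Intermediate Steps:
-28495/21907 - 2547/(21497 - 1*1798) = -28495*1/21907 - 2547/(21497 - 1798) = -28495/21907 - 2547/19699 = -617120134/431545993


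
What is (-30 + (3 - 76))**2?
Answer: 10609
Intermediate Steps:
(-30 + (3 - 76))**2 = (-30 - 73)**2 = (-103)**2 = 10609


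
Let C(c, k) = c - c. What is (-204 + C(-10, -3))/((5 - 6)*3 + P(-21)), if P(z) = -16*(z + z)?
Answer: -68/223 ≈ -0.30493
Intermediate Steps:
P(z) = -32*z
C(c, k) = 0
(-204 + C(-10, -3))/((5 - 6)*3 + P(-21)) = (-204 + 0)/((5 - 6)*3 - 32*(-21)) = -204/(-1*3 + 672) = -204/(-3 + 672) = -204/669 = -204*1/669 = -68/223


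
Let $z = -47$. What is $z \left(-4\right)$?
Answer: $188$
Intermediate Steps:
$z \left(-4\right) = \left(-47\right) \left(-4\right) = 188$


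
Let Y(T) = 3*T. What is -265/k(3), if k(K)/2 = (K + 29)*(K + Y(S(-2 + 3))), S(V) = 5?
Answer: -265/1152 ≈ -0.23003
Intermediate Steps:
k(K) = 2*(15 + K)*(29 + K) (k(K) = 2*((K + 29)*(K + 3*5)) = 2*((29 + K)*(K + 15)) = 2*((29 + K)*(15 + K)) = 2*((15 + K)*(29 + K)) = 2*(15 + K)*(29 + K))
-265/k(3) = -265/(870 + 2*3**2 + 88*3) = -265/(870 + 2*9 + 264) = -265/(870 + 18 + 264) = -265/1152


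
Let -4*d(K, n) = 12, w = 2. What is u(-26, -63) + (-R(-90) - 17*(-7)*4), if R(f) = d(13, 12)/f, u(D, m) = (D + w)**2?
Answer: 31559/30 ≈ 1052.0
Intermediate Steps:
u(D, m) = (2 + D)**2 (u(D, m) = (D + 2)**2 = (2 + D)**2)
d(K, n) = -3 (d(K, n) = -1/4*12 = -3)
R(f) = -3/f
u(-26, -63) + (-R(-90) - 17*(-7)*4) = (2 - 26)**2 + (-(-3)/(-90) - 17*(-7)*4) = (-24)**2 + (-(-3)*(-1)/90 + 119*4) = 576 + (-1*1/30 + 476) = 576 + (-1/30 + 476) = 576 + 14279/30 = 31559/30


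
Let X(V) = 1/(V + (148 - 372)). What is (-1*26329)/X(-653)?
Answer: 23090533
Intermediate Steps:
X(V) = 1/(-224 + V) (X(V) = 1/(V - 224) = 1/(-224 + V))
(-1*26329)/X(-653) = (-1*26329)/(1/(-224 - 653)) = -26329/(1/(-877)) = -26329/(-1/877) = -26329*(-877) = 23090533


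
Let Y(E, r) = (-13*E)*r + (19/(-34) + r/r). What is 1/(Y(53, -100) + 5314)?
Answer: 34/2523291 ≈ 1.3474e-5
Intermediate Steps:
Y(E, r) = 15/34 - 13*E*r (Y(E, r) = -13*E*r + (19*(-1/34) + 1) = -13*E*r + (-19/34 + 1) = -13*E*r + 15/34 = 15/34 - 13*E*r)
1/(Y(53, -100) + 5314) = 1/((15/34 - 13*53*(-100)) + 5314) = 1/((15/34 + 68900) + 5314) = 1/(2342615/34 + 5314) = 1/(2523291/34) = 34/2523291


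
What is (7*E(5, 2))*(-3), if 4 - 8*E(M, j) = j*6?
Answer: 21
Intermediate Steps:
E(M, j) = ½ - 3*j/4 (E(M, j) = ½ - j*6/8 = ½ - 3*j/4)
(7*E(5, 2))*(-3) = (7*(½ - ¾*2))*(-3) = (7*(½ - 3/2))*(-3) = (7*(-1))*(-3) = -7*(-3) = 21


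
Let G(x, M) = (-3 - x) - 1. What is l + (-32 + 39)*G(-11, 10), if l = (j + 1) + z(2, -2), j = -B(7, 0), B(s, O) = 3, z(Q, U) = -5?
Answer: 42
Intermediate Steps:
j = -3 (j = -1*3 = -3)
G(x, M) = -4 - x
l = -7 (l = (-3 + 1) - 5 = -2 - 5 = -7)
l + (-32 + 39)*G(-11, 10) = -7 + (-32 + 39)*(-4 - 1*(-11)) = -7 + 7*(-4 + 11) = -7 + 7*7 = -7 + 49 = 42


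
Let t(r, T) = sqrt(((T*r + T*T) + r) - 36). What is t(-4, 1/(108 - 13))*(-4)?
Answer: -4*I*sqrt(361379)/95 ≈ -25.311*I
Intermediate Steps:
t(r, T) = sqrt(-36 + r + T**2 + T*r) (t(r, T) = sqrt(((T*r + T**2) + r) - 36) = sqrt(((T**2 + T*r) + r) - 36) = sqrt((r + T**2 + T*r) - 36) = sqrt(-36 + r + T**2 + T*r))
t(-4, 1/(108 - 13))*(-4) = sqrt(-36 - 4 + (1/(108 - 13))**2 - 4/(108 - 13))*(-4) = sqrt(-36 - 4 + (1/95)**2 - 4/95)*(-4) = sqrt(-36 - 4 + (1/95)**2 + (1/95)*(-4))*(-4) = sqrt(-36 - 4 + 1/9025 - 4/95)*(-4) = sqrt(-361379/9025)*(-4) = (I*sqrt(361379)/95)*(-4) = -4*I*sqrt(361379)/95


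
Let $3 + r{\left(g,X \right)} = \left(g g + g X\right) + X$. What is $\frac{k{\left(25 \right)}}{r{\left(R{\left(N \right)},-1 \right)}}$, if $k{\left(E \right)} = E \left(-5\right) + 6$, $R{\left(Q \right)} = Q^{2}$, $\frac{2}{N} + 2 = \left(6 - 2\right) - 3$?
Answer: $- \frac{119}{8} \approx -14.875$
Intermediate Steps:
$N = -2$ ($N = \frac{2}{-2 + \left(\left(6 - 2\right) - 3\right)} = \frac{2}{-2 + \left(4 - 3\right)} = \frac{2}{-2 + 1} = \frac{2}{-1} = 2 \left(-1\right) = -2$)
$k{\left(E \right)} = 6 - 5 E$ ($k{\left(E \right)} = - 5 E + 6 = 6 - 5 E$)
$r{\left(g,X \right)} = -3 + X + g^{2} + X g$ ($r{\left(g,X \right)} = -3 + \left(\left(g g + g X\right) + X\right) = -3 + \left(\left(g^{2} + X g\right) + X\right) = -3 + \left(X + g^{2} + X g\right) = -3 + X + g^{2} + X g$)
$\frac{k{\left(25 \right)}}{r{\left(R{\left(N \right)},-1 \right)}} = \frac{6 - 125}{-3 - 1 + \left(\left(-2\right)^{2}\right)^{2} - \left(-2\right)^{2}} = \frac{6 - 125}{-3 - 1 + 4^{2} - 4} = - \frac{119}{-3 - 1 + 16 - 4} = - \frac{119}{8}$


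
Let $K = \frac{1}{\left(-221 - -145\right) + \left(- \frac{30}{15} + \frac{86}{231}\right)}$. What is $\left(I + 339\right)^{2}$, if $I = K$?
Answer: $\frac{36950800366089}{321556624} \approx 1.1491 \cdot 10^{5}$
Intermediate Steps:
$K = - \frac{231}{17932}$ ($K = \frac{1}{\left(-221 + 145\right) + \left(\left(-30\right) \frac{1}{15} + 86 \cdot \frac{1}{231}\right)} = \frac{1}{-76 + \left(-2 + \frac{86}{231}\right)} = \frac{1}{-76 - \frac{376}{231}} = \frac{1}{- \frac{17932}{231}} = - \frac{231}{17932} \approx -0.012882$)
$I = - \frac{231}{17932} \approx -0.012882$
$\left(I + 339\right)^{2} = \left(- \frac{231}{17932} + 339\right)^{2} = \left(\frac{6078717}{17932}\right)^{2} = \frac{36950800366089}{321556624}$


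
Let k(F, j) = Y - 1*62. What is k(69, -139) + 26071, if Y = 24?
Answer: 26033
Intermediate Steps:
k(F, j) = -38 (k(F, j) = 24 - 1*62 = 24 - 62 = -38)
k(69, -139) + 26071 = -38 + 26071 = 26033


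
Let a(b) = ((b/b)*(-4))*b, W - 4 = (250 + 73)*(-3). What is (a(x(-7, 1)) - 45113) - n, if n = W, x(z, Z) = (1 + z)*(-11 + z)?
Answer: -44580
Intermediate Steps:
W = -965 (W = 4 + (250 + 73)*(-3) = 4 + 323*(-3) = 4 - 969 = -965)
n = -965
a(b) = -4*b (a(b) = (1*(-4))*b = -4*b)
(a(x(-7, 1)) - 45113) - n = (-4*(-11 + (-7)² - 10*(-7)) - 45113) - 1*(-965) = (-4*(-11 + 49 + 70) - 45113) + 965 = (-4*108 - 45113) + 965 = (-432 - 45113) + 965 = -45545 + 965 = -44580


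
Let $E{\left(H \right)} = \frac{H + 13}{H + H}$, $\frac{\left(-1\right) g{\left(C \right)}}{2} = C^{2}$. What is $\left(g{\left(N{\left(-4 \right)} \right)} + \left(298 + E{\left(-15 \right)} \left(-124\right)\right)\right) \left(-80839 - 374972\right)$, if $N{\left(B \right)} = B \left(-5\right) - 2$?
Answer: $\frac{816509438}{5} \approx 1.633 \cdot 10^{8}$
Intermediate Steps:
$N{\left(B \right)} = -2 - 5 B$ ($N{\left(B \right)} = - 5 B - 2 = -2 - 5 B$)
$g{\left(C \right)} = - 2 C^{2}$
$E{\left(H \right)} = \frac{13 + H}{2 H}$
$\left(g{\left(N{\left(-4 \right)} \right)} + \left(298 + E{\left(-15 \right)} \left(-124\right)\right)\right) \left(-80839 - 374972\right) = \left(- 2 \left(-2 - -20\right)^{2} + \left(298 + \frac{13 - 15}{2 \left(-15\right)} \left(-124\right)\right)\right) \left(-80839 - 374972\right) = \left(- 2 \left(-2 + 20\right)^{2} + \left(298 + \frac{1}{2} \left(- \frac{1}{15}\right) \left(-2\right) \left(-124\right)\right)\right) \left(-455811\right) = \left(- 2 \cdot 18^{2} + \left(298 + \frac{1}{15} \left(-124\right)\right)\right) \left(-455811\right) = \left(\left(-2\right) 324 + \left(298 - \frac{124}{15}\right)\right) \left(-455811\right) = \left(-648 + \frac{4346}{15}\right) \left(-455811\right) = \left(- \frac{5374}{15}\right) \left(-455811\right) = \frac{816509438}{5}$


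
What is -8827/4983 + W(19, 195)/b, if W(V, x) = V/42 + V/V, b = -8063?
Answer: -30197295/17045182 ≈ -1.7716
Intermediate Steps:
W(V, x) = 1 + V/42 (W(V, x) = V*(1/42) + 1 = V/42 + 1 = 1 + V/42)
-8827/4983 + W(19, 195)/b = -8827/4983 + (1 + (1/42)*19)/(-8063) = -8827*1/4983 + (1 + 19/42)*(-1/8063) = -8827/4983 + (61/42)*(-1/8063) = -8827/4983 - 61/338646 = -30197295/17045182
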